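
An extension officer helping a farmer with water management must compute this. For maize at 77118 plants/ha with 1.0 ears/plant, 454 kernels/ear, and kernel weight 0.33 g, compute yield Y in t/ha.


Y = density * ears * kernels * kw
  = 77118 * 1.0 * 454 * 0.33 g/ha
  = 11553818.76 g/ha
  = 11553.82 kg/ha = 11.55 t/ha


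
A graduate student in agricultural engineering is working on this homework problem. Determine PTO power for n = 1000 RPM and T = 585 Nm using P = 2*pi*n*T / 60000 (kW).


P = 2*pi*n*T / 60000
  = 2*pi * 1000 * 585 / 60000
  = 3675663.40 / 60000
  = 61.26 kW


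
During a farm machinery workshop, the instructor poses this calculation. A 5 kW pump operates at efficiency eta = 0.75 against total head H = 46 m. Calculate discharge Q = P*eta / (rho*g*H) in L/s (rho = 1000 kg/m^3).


Q = (P * 1000 * eta) / (rho * g * H)
  = (5 * 1000 * 0.75) / (1000 * 9.81 * 46)
  = 3750 / 451260
  = 0.00831 m^3/s = 8.31 L/s


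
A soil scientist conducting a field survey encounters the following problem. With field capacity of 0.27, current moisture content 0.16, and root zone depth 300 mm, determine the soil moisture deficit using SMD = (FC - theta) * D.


SMD = (FC - theta) * D
    = (0.27 - 0.16) * 300
    = 0.110 * 300
    = 33 mm


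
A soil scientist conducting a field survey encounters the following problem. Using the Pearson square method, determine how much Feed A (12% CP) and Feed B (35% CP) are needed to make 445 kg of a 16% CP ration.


parts_A = CP_b - target = 35 - 16 = 19
parts_B = target - CP_a = 16 - 12 = 4
total_parts = 19 + 4 = 23
Feed A = 445 * 19 / 23 = 367.61 kg
Feed B = 445 * 4 / 23 = 77.39 kg

367.61 kg


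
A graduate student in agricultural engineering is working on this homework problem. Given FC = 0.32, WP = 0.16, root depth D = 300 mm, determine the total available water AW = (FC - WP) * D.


AW = (FC - WP) * D
   = (0.32 - 0.16) * 300
   = 0.16 * 300
   = 48 mm


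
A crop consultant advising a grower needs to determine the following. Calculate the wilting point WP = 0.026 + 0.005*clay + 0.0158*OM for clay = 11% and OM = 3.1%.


WP = 0.026 + 0.005*11 + 0.0158*3.1
   = 0.026 + 0.0550 + 0.0490
   = 0.1300


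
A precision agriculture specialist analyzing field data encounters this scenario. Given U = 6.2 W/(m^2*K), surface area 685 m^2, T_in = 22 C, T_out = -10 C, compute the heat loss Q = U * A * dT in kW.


dT = 22 - (-10) = 32 K
Q = U * A * dT
  = 6.2 * 685 * 32
  = 135904 W = 135.90 kW


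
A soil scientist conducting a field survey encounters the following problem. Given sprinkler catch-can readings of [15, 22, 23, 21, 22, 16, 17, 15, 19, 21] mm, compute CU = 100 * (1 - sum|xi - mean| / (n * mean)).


xbar = 191 / 10 = 19.100
sum|xi - xbar| = 27
CU = 100 * (1 - 27 / (10 * 19.100))
   = 100 * (1 - 0.1414)
   = 85.86%


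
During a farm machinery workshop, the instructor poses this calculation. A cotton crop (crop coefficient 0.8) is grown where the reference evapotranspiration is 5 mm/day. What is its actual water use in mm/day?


ETc = Kc * ET0
    = 0.8 * 5
    = 4 mm/day


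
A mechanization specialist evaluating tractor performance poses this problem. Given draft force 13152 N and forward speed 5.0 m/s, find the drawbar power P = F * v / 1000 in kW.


P = F * v / 1000
  = 13152 * 5.0 / 1000
  = 65760 / 1000
  = 65.76 kW


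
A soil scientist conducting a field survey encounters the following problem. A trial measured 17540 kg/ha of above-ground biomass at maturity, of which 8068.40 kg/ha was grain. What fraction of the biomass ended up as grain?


HI = grain_yield / biomass
   = 8068.40 / 17540
   = 0.46


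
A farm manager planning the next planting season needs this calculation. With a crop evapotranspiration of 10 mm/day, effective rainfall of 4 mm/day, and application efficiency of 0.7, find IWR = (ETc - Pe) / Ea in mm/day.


IWR = (ETc - Pe) / Ea
    = (10 - 4) / 0.7
    = 6 / 0.7
    = 8.57 mm/day


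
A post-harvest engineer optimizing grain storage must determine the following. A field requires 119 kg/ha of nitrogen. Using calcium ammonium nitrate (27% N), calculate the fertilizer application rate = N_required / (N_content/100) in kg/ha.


Rate = N_required / (N_content / 100)
     = 119 / (27 / 100)
     = 119 / 0.27
     = 440.74 kg/ha


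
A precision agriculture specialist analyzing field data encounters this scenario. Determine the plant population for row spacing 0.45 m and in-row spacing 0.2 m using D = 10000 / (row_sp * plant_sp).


D = 10000 / (row_sp * plant_sp)
  = 10000 / (0.45 * 0.2)
  = 10000 / 0.0900
  = 111111.11 plants/ha


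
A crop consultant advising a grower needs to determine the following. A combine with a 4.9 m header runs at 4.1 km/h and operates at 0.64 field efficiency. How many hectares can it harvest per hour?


C = w * v * eta_f / 10
  = 4.9 * 4.1 * 0.64 / 10
  = 12.86 / 10
  = 1.29 ha/h


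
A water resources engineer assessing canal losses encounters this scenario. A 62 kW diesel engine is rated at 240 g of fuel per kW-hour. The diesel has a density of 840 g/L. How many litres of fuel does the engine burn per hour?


FC = P * BSFC / rho_fuel
   = 62 * 240 / 840
   = 14880 / 840
   = 17.71 L/h


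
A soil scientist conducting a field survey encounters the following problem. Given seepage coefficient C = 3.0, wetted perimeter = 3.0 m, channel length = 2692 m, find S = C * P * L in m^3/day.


S = C * P * L
  = 3.0 * 3.0 * 2692
  = 24228 m^3/day


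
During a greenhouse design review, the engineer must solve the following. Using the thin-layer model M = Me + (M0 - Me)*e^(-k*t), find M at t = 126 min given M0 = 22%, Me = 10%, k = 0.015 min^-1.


M = Me + (M0 - Me) * e^(-k*t)
  = 10 + (22 - 10) * e^(-0.015*126)
  = 10 + 12 * e^(-1.890)
  = 10 + 12 * 0.15107
  = 10 + 1.8129
  = 11.81%


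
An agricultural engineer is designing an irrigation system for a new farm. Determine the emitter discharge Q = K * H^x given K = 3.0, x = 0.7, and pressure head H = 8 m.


Q = K * H^x
  = 3.0 * 8^0.7
  = 3.0 * 4.2871
  = 12.86 L/h


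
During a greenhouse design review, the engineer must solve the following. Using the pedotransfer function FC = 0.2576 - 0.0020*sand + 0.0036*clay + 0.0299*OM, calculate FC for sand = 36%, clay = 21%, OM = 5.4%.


FC = 0.2576 - 0.0020*36 + 0.0036*21 + 0.0299*5.4
   = 0.2576 - 0.0720 + 0.0756 + 0.1615
   = 0.4227


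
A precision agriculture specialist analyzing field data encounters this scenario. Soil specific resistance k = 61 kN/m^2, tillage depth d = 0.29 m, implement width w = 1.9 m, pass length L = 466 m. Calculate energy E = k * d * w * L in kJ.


E = k * d * w * L
  = 61 * 0.29 * 1.9 * 466
  = 15662.73 kJ


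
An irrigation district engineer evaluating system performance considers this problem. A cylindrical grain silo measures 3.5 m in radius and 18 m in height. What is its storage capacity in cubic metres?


V = pi * r^2 * h
  = pi * 3.5^2 * 18
  = pi * 12.25 * 18
  = 692.72 m^3


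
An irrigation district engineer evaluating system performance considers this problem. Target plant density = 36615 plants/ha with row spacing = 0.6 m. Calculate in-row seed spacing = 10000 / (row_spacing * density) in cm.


spacing = 10000 / (row_sp * density)
        = 10000 / (0.6 * 36615)
        = 10000 / 21969
        = 0.45519 m = 45.52 cm


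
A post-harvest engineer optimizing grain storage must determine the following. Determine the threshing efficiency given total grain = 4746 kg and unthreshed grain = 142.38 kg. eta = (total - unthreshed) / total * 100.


eta = (total - unthreshed) / total * 100
    = (4746 - 142.38) / 4746 * 100
    = 4603.62 / 4746 * 100
    = 97%


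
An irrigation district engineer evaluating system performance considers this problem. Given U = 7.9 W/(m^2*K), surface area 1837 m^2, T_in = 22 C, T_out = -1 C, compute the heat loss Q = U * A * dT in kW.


dT = 22 - (-1) = 23 K
Q = U * A * dT
  = 7.9 * 1837 * 23
  = 333782.90 W = 333.78 kW


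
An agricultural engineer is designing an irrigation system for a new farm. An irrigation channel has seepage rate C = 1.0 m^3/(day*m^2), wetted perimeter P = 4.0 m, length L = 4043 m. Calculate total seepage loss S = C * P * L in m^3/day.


S = C * P * L
  = 1.0 * 4.0 * 4043
  = 16172 m^3/day


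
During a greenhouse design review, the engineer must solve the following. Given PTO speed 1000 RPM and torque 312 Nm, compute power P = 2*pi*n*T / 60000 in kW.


P = 2*pi*n*T / 60000
  = 2*pi * 1000 * 312 / 60000
  = 1960353.82 / 60000
  = 32.67 kW


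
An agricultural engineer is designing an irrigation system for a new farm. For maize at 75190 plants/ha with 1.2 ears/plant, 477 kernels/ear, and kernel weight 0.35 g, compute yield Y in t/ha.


Y = density * ears * kernels * kw
  = 75190 * 1.2 * 477 * 0.35 g/ha
  = 15063564.60 g/ha
  = 15063.56 kg/ha = 15.06 t/ha


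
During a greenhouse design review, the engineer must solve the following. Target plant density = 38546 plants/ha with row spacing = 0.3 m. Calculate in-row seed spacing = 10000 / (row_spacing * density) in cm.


spacing = 10000 / (row_sp * density)
        = 10000 / (0.3 * 38546)
        = 10000 / 11563.80
        = 0.86477 m = 86.48 cm


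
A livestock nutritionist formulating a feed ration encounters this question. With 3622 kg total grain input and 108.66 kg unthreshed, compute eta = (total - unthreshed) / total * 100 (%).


eta = (total - unthreshed) / total * 100
    = (3622 - 108.66) / 3622 * 100
    = 3513.34 / 3622 * 100
    = 97%


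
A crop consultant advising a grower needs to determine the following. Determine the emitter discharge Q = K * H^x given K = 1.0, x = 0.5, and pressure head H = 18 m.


Q = K * H^x
  = 1.0 * 18^0.5
  = 1.0 * 4.2426
  = 4.24 L/h


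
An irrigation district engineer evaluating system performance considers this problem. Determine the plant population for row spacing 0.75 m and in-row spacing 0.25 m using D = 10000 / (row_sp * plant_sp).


D = 10000 / (row_sp * plant_sp)
  = 10000 / (0.75 * 0.25)
  = 10000 / 0.1875
  = 53333.33 plants/ha


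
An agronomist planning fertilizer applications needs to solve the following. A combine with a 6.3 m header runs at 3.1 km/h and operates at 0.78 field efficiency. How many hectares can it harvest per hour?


C = w * v * eta_f / 10
  = 6.3 * 3.1 * 0.78 / 10
  = 15.23 / 10
  = 1.52 ha/h


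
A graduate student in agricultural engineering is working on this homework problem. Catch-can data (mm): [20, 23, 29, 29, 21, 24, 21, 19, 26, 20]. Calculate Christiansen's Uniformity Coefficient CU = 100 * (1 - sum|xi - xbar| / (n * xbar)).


xbar = 232 / 10 = 23.200
sum|xi - xbar| = 30.400
CU = 100 * (1 - 30.400 / (10 * 23.200))
   = 100 * (1 - 0.1310)
   = 86.90%


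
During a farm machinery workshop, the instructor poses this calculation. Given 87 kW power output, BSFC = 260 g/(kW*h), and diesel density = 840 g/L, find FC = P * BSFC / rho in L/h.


FC = P * BSFC / rho_fuel
   = 87 * 260 / 840
   = 22620 / 840
   = 26.93 L/h


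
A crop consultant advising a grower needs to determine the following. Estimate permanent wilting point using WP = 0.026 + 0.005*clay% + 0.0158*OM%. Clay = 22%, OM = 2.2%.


WP = 0.026 + 0.005*22 + 0.0158*2.2
   = 0.026 + 0.1100 + 0.0348
   = 0.1708


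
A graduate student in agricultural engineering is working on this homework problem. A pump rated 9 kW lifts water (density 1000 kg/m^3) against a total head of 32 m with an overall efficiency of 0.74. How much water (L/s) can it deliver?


Q = (P * 1000 * eta) / (rho * g * H)
  = (9 * 1000 * 0.74) / (1000 * 9.81 * 32)
  = 6660 / 313920
  = 0.02122 m^3/s = 21.22 L/s


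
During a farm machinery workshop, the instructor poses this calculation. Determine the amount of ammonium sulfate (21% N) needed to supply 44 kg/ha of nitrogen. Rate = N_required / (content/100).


Rate = N_required / (N_content / 100)
     = 44 / (21 / 100)
     = 44 / 0.21
     = 209.52 kg/ha


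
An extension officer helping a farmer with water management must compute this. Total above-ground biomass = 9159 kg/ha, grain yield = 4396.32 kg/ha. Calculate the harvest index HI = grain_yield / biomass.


HI = grain_yield / biomass
   = 4396.32 / 9159
   = 0.48


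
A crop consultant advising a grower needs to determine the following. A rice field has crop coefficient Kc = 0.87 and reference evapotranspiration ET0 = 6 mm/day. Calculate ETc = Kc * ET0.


ETc = Kc * ET0
    = 0.87 * 6
    = 5.22 mm/day


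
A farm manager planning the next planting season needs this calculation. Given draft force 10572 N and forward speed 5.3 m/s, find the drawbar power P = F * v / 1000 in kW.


P = F * v / 1000
  = 10572 * 5.3 / 1000
  = 56031.60 / 1000
  = 56.03 kW


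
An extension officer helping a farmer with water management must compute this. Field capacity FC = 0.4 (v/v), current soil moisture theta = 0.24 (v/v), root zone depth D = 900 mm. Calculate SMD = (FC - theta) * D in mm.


SMD = (FC - theta) * D
    = (0.4 - 0.24) * 900
    = 0.160 * 900
    = 144 mm


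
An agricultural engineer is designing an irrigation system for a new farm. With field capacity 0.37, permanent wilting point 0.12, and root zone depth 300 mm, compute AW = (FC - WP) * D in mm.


AW = (FC - WP) * D
   = (0.37 - 0.12) * 300
   = 0.25 * 300
   = 75 mm


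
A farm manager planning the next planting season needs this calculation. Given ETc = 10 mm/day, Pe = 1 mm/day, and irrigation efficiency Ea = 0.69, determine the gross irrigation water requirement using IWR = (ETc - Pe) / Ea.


IWR = (ETc - Pe) / Ea
    = (10 - 1) / 0.69
    = 9 / 0.69
    = 13.04 mm/day


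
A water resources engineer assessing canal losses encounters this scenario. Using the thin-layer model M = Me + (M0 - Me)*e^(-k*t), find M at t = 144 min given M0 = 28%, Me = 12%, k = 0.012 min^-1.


M = Me + (M0 - Me) * e^(-k*t)
  = 12 + (28 - 12) * e^(-0.012*144)
  = 12 + 16 * e^(-1.728)
  = 12 + 16 * 0.17764
  = 12 + 2.8422
  = 14.84%


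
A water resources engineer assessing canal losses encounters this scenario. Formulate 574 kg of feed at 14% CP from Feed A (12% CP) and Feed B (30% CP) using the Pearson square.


parts_A = CP_b - target = 30 - 14 = 16
parts_B = target - CP_a = 14 - 12 = 2
total_parts = 16 + 2 = 18
Feed A = 574 * 16 / 18 = 510.22 kg
Feed B = 574 * 2 / 18 = 63.78 kg

510.22 kg


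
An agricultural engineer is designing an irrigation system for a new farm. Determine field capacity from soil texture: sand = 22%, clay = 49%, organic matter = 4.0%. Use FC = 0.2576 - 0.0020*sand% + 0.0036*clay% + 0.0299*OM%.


FC = 0.2576 - 0.0020*22 + 0.0036*49 + 0.0299*4.0
   = 0.2576 - 0.0440 + 0.1764 + 0.1196
   = 0.5096


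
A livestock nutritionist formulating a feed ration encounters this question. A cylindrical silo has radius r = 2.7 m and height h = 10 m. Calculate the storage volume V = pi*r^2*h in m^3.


V = pi * r^2 * h
  = pi * 2.7^2 * 10
  = pi * 7.29 * 10
  = 229.02 m^3


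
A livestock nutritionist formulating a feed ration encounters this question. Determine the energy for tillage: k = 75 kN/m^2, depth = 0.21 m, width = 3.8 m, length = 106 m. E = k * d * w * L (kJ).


E = k * d * w * L
  = 75 * 0.21 * 3.8 * 106
  = 6344.10 kJ


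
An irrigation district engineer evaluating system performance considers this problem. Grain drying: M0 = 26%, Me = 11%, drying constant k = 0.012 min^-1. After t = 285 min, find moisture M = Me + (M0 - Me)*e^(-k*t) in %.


M = Me + (M0 - Me) * e^(-k*t)
  = 11 + (26 - 11) * e^(-0.012*285)
  = 11 + 15 * e^(-3.420)
  = 11 + 15 * 0.03271
  = 11 + 0.4907
  = 11.49%


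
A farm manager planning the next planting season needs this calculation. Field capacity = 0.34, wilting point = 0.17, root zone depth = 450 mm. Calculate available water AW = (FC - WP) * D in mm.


AW = (FC - WP) * D
   = (0.34 - 0.17) * 450
   = 0.17 * 450
   = 76.50 mm


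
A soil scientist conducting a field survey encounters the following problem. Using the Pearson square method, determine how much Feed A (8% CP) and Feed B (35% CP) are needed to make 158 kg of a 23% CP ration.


parts_A = CP_b - target = 35 - 23 = 12
parts_B = target - CP_a = 23 - 8 = 15
total_parts = 12 + 15 = 27
Feed A = 158 * 12 / 27 = 70.22 kg
Feed B = 158 * 15 / 27 = 87.78 kg

70.22 kg


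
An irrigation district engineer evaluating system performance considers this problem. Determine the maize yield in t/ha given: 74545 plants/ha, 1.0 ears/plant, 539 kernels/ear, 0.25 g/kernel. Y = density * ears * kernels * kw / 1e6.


Y = density * ears * kernels * kw
  = 74545 * 1.0 * 539 * 0.25 g/ha
  = 10044938.75 g/ha
  = 10044.94 kg/ha = 10.04 t/ha


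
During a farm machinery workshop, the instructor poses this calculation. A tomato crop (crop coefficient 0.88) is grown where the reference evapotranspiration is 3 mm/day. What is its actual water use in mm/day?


ETc = Kc * ET0
    = 0.88 * 3
    = 2.64 mm/day


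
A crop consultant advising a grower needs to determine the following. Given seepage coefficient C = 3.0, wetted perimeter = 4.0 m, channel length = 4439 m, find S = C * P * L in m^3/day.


S = C * P * L
  = 3.0 * 4.0 * 4439
  = 53268 m^3/day


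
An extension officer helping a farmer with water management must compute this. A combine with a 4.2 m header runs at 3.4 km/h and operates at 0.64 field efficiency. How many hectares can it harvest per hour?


C = w * v * eta_f / 10
  = 4.2 * 3.4 * 0.64 / 10
  = 9.14 / 10
  = 0.91 ha/h


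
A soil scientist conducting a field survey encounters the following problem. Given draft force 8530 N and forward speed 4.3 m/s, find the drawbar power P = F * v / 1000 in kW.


P = F * v / 1000
  = 8530 * 4.3 / 1000
  = 36679 / 1000
  = 36.68 kW


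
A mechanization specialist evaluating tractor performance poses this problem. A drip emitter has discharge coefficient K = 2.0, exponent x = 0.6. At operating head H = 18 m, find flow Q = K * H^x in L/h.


Q = K * H^x
  = 2.0 * 18^0.6
  = 2.0 * 5.6645
  = 11.33 L/h


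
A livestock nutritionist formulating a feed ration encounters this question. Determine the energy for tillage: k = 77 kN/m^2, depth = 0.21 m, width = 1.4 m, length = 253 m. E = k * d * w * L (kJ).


E = k * d * w * L
  = 77 * 0.21 * 1.4 * 253
  = 5727.41 kJ


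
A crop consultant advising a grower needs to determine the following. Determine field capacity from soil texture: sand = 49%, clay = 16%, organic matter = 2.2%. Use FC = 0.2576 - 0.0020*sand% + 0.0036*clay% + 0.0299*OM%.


FC = 0.2576 - 0.0020*49 + 0.0036*16 + 0.0299*2.2
   = 0.2576 - 0.0980 + 0.0576 + 0.0658
   = 0.2830


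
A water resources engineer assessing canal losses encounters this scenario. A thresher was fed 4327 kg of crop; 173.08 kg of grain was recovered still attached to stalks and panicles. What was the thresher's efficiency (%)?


eta = (total - unthreshed) / total * 100
    = (4327 - 173.08) / 4327 * 100
    = 4153.92 / 4327 * 100
    = 96%


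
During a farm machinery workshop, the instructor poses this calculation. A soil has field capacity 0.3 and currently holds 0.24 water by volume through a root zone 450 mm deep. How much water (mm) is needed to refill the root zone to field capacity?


SMD = (FC - theta) * D
    = (0.3 - 0.24) * 450
    = 0.060 * 450
    = 27 mm


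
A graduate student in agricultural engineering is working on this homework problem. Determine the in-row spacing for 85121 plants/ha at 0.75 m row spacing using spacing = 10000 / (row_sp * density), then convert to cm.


spacing = 10000 / (row_sp * density)
        = 10000 / (0.75 * 85121)
        = 10000 / 63840.75
        = 0.15664 m = 15.66 cm


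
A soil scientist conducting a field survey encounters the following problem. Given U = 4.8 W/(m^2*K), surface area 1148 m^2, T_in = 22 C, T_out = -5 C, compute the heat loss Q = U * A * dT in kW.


dT = 22 - (-5) = 27 K
Q = U * A * dT
  = 4.8 * 1148 * 27
  = 148780.80 W = 148.78 kW


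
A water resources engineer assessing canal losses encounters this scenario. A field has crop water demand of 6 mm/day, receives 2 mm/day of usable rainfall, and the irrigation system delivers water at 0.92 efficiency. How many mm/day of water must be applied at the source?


IWR = (ETc - Pe) / Ea
    = (6 - 2) / 0.92
    = 4 / 0.92
    = 4.35 mm/day


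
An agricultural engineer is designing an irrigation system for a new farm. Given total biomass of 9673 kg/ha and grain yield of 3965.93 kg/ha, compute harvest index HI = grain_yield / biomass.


HI = grain_yield / biomass
   = 3965.93 / 9673
   = 0.41


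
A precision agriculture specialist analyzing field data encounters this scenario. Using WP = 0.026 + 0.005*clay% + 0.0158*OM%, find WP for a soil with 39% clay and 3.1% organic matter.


WP = 0.026 + 0.005*39 + 0.0158*3.1
   = 0.026 + 0.1950 + 0.0490
   = 0.2700


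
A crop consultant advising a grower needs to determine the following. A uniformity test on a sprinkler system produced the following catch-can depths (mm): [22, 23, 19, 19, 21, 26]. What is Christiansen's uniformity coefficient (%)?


xbar = 130 / 6 = 21.667
sum|xi - xbar| = 12
CU = 100 * (1 - 12 / (6 * 21.667))
   = 100 * (1 - 0.0923)
   = 90.77%


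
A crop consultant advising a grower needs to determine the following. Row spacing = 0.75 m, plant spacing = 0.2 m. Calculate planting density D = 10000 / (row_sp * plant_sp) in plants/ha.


D = 10000 / (row_sp * plant_sp)
  = 10000 / (0.75 * 0.2)
  = 10000 / 0.1500
  = 66666.67 plants/ha


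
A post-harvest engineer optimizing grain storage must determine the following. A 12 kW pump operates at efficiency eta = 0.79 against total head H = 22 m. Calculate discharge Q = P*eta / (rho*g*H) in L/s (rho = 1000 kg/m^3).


Q = (P * 1000 * eta) / (rho * g * H)
  = (12 * 1000 * 0.79) / (1000 * 9.81 * 22)
  = 9480 / 215820
  = 0.04393 m^3/s = 43.93 L/s


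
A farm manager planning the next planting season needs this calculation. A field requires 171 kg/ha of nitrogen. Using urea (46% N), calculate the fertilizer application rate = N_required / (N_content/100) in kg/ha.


Rate = N_required / (N_content / 100)
     = 171 / (46 / 100)
     = 171 / 0.46
     = 371.74 kg/ha


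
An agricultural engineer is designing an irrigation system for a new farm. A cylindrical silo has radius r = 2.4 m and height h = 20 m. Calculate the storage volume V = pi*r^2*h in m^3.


V = pi * r^2 * h
  = pi * 2.4^2 * 20
  = pi * 5.76 * 20
  = 361.91 m^3


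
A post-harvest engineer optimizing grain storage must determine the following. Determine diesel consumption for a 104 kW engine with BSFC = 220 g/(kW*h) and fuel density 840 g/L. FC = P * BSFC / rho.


FC = P * BSFC / rho_fuel
   = 104 * 220 / 840
   = 22880 / 840
   = 27.24 L/h


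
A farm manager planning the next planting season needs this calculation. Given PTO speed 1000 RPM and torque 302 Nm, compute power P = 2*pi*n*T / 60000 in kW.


P = 2*pi*n*T / 60000
  = 2*pi * 1000 * 302 / 60000
  = 1897521.96 / 60000
  = 31.63 kW


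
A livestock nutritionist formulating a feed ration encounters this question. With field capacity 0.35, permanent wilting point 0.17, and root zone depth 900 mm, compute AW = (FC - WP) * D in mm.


AW = (FC - WP) * D
   = (0.35 - 0.17) * 900
   = 0.18 * 900
   = 162 mm


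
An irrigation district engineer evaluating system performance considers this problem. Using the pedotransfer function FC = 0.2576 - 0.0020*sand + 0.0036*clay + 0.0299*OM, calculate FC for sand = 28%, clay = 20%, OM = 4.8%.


FC = 0.2576 - 0.0020*28 + 0.0036*20 + 0.0299*4.8
   = 0.2576 - 0.0560 + 0.0720 + 0.1435
   = 0.4171


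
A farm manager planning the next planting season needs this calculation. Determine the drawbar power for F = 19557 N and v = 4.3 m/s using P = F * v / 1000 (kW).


P = F * v / 1000
  = 19557 * 4.3 / 1000
  = 84095.10 / 1000
  = 84.10 kW


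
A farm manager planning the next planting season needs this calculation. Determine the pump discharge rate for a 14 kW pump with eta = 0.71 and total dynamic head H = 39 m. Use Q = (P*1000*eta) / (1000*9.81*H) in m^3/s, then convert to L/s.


Q = (P * 1000 * eta) / (rho * g * H)
  = (14 * 1000 * 0.71) / (1000 * 9.81 * 39)
  = 9940 / 382590
  = 0.02598 m^3/s = 25.98 L/s


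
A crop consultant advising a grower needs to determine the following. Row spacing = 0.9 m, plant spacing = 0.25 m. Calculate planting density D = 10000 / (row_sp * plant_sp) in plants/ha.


D = 10000 / (row_sp * plant_sp)
  = 10000 / (0.9 * 0.25)
  = 10000 / 0.2250
  = 44444.44 plants/ha


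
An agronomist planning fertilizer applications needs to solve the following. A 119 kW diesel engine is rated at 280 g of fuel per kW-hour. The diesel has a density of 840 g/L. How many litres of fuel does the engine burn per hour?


FC = P * BSFC / rho_fuel
   = 119 * 280 / 840
   = 33320 / 840
   = 39.67 L/h


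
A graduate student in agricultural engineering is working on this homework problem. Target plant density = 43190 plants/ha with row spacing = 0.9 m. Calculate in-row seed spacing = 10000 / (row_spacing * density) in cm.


spacing = 10000 / (row_sp * density)
        = 10000 / (0.9 * 43190)
        = 10000 / 38871
        = 0.25726 m = 25.73 cm


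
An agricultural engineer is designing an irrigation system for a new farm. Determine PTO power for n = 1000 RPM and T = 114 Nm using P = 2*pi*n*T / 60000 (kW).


P = 2*pi*n*T / 60000
  = 2*pi * 1000 * 114 / 60000
  = 716283.13 / 60000
  = 11.94 kW


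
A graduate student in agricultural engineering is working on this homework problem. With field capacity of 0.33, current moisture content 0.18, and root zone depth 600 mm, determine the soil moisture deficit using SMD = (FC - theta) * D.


SMD = (FC - theta) * D
    = (0.33 - 0.18) * 600
    = 0.150 * 600
    = 90 mm


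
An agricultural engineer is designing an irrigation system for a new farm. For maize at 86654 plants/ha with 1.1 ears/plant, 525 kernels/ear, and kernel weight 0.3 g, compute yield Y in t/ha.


Y = density * ears * kernels * kw
  = 86654 * 1.1 * 525 * 0.3 g/ha
  = 15012805.50 g/ha
  = 15012.81 kg/ha = 15.01 t/ha


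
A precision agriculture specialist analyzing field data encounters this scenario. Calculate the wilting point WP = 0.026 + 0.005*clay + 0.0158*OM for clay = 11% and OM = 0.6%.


WP = 0.026 + 0.005*11 + 0.0158*0.6
   = 0.026 + 0.0550 + 0.0095
   = 0.0905


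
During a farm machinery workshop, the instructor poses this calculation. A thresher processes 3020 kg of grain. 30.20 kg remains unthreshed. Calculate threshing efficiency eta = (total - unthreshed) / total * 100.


eta = (total - unthreshed) / total * 100
    = (3020 - 30.20) / 3020 * 100
    = 2989.80 / 3020 * 100
    = 99%


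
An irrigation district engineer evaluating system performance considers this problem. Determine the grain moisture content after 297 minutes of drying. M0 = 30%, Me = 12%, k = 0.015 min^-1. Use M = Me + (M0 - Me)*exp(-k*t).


M = Me + (M0 - Me) * e^(-k*t)
  = 12 + (30 - 12) * e^(-0.015*297)
  = 12 + 18 * e^(-4.455)
  = 12 + 18 * 0.01162
  = 12 + 0.2092
  = 12.21%


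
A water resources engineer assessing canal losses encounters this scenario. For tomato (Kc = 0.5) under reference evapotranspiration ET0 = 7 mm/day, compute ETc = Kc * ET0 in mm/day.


ETc = Kc * ET0
    = 0.5 * 7
    = 3.50 mm/day


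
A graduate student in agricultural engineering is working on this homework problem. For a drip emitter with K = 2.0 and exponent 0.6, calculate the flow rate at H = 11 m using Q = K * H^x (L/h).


Q = K * H^x
  = 2.0 * 11^0.6
  = 2.0 * 4.2154
  = 8.43 L/h


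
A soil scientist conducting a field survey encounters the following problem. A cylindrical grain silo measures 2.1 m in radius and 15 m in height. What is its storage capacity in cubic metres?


V = pi * r^2 * h
  = pi * 2.1^2 * 15
  = pi * 4.41 * 15
  = 207.82 m^3


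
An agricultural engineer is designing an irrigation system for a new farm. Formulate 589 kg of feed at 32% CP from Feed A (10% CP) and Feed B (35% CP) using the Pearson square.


parts_A = CP_b - target = 35 - 32 = 3
parts_B = target - CP_a = 32 - 10 = 22
total_parts = 3 + 22 = 25
Feed A = 589 * 3 / 25 = 70.68 kg
Feed B = 589 * 22 / 25 = 518.32 kg

70.68 kg


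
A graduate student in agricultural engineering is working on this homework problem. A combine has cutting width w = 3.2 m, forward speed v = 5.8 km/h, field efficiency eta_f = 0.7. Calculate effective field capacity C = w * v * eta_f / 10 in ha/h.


C = w * v * eta_f / 10
  = 3.2 * 5.8 * 0.7 / 10
  = 12.99 / 10
  = 1.30 ha/h


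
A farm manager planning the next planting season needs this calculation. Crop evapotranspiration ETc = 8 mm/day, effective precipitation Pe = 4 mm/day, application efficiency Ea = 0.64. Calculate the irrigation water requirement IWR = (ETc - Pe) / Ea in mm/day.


IWR = (ETc - Pe) / Ea
    = (8 - 4) / 0.64
    = 4 / 0.64
    = 6.25 mm/day


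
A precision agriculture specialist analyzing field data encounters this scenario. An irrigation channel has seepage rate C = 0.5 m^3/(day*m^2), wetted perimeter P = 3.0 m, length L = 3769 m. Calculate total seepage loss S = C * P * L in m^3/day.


S = C * P * L
  = 0.5 * 3.0 * 3769
  = 5653.50 m^3/day


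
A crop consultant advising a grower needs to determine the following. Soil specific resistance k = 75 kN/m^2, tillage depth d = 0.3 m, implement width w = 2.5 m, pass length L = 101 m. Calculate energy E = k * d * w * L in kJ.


E = k * d * w * L
  = 75 * 0.3 * 2.5 * 101
  = 5681.25 kJ


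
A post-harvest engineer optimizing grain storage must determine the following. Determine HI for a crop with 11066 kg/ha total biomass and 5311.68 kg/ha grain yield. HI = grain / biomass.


HI = grain_yield / biomass
   = 5311.68 / 11066
   = 0.48


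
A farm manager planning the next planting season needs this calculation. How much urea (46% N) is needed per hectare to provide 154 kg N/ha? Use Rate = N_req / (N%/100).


Rate = N_required / (N_content / 100)
     = 154 / (46 / 100)
     = 154 / 0.46
     = 334.78 kg/ha


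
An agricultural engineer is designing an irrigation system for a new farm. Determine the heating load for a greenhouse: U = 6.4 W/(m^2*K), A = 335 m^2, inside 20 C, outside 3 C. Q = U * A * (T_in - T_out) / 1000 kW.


dT = 20 - (3) = 17 K
Q = U * A * dT
  = 6.4 * 335 * 17
  = 36448 W = 36.45 kW


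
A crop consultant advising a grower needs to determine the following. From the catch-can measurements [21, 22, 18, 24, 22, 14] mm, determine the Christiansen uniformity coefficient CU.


xbar = 121 / 6 = 20.167
sum|xi - xbar| = 16.667
CU = 100 * (1 - 16.667 / (6 * 20.167))
   = 100 * (1 - 0.1377)
   = 86.23%


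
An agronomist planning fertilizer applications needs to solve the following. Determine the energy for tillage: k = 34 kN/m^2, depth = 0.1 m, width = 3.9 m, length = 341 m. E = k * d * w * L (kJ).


E = k * d * w * L
  = 34 * 0.1 * 3.9 * 341
  = 4521.66 kJ


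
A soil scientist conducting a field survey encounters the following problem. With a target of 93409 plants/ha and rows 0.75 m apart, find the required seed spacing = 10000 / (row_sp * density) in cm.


spacing = 10000 / (row_sp * density)
        = 10000 / (0.75 * 93409)
        = 10000 / 70056.75
        = 0.14274 m = 14.27 cm


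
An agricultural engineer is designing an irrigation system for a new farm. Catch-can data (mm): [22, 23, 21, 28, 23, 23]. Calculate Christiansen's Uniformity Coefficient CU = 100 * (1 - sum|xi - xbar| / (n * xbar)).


xbar = 140 / 6 = 23.333
sum|xi - xbar| = 9.333
CU = 100 * (1 - 9.333 / (6 * 23.333))
   = 100 * (1 - 0.0667)
   = 93.33%


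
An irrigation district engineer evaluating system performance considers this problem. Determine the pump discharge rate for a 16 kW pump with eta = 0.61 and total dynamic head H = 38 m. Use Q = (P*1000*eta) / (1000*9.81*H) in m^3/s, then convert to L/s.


Q = (P * 1000 * eta) / (rho * g * H)
  = (16 * 1000 * 0.61) / (1000 * 9.81 * 38)
  = 9760 / 372780
  = 0.02618 m^3/s = 26.18 L/s


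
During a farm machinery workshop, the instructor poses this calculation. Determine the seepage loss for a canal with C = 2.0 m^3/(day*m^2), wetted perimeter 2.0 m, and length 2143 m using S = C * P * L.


S = C * P * L
  = 2.0 * 2.0 * 2143
  = 8572 m^3/day


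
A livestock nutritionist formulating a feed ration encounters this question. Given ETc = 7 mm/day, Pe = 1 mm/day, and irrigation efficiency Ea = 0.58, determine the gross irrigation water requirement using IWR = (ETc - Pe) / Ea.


IWR = (ETc - Pe) / Ea
    = (7 - 1) / 0.58
    = 6 / 0.58
    = 10.34 mm/day


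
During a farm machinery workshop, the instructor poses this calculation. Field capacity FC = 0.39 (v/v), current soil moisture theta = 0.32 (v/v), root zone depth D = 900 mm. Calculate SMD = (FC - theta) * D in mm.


SMD = (FC - theta) * D
    = (0.39 - 0.32) * 900
    = 0.070 * 900
    = 63 mm


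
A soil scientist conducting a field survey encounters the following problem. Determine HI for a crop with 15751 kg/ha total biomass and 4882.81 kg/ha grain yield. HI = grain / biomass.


HI = grain_yield / biomass
   = 4882.81 / 15751
   = 0.31


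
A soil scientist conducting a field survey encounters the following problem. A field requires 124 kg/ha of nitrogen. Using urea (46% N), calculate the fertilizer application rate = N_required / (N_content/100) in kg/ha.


Rate = N_required / (N_content / 100)
     = 124 / (46 / 100)
     = 124 / 0.46
     = 269.57 kg/ha


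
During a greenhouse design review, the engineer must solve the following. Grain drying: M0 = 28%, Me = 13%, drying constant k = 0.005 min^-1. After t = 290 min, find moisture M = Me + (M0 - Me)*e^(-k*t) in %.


M = Me + (M0 - Me) * e^(-k*t)
  = 13 + (28 - 13) * e^(-0.005*290)
  = 13 + 15 * e^(-1.450)
  = 13 + 15 * 0.23457
  = 13 + 3.5186
  = 16.52%


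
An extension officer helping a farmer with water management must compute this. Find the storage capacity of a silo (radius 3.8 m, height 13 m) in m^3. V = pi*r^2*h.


V = pi * r^2 * h
  = pi * 3.8^2 * 13
  = pi * 14.44 * 13
  = 589.74 m^3


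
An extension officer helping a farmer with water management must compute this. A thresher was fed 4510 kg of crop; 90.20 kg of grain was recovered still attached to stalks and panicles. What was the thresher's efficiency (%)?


eta = (total - unthreshed) / total * 100
    = (4510 - 90.20) / 4510 * 100
    = 4419.80 / 4510 * 100
    = 98%


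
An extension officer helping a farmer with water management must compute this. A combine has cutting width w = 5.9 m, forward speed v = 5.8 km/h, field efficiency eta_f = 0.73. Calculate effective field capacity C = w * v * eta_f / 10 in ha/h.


C = w * v * eta_f / 10
  = 5.9 * 5.8 * 0.73 / 10
  = 24.98 / 10
  = 2.50 ha/h


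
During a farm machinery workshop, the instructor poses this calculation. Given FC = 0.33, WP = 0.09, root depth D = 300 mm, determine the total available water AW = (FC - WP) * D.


AW = (FC - WP) * D
   = (0.33 - 0.09) * 300
   = 0.24 * 300
   = 72 mm


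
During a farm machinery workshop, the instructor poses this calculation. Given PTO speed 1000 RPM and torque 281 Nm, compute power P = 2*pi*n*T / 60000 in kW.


P = 2*pi*n*T / 60000
  = 2*pi * 1000 * 281 / 60000
  = 1765575.07 / 60000
  = 29.43 kW


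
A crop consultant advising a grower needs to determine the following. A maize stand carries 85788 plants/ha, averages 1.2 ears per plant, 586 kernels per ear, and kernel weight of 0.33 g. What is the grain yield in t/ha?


Y = density * ears * kernels * kw
  = 85788 * 1.2 * 586 * 0.33 g/ha
  = 19907620.13 g/ha
  = 19907.62 kg/ha = 19.91 t/ha


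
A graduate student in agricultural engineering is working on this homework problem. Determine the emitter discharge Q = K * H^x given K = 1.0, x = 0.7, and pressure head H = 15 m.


Q = K * H^x
  = 1.0 * 15^0.7
  = 1.0 * 6.6568
  = 6.66 L/h


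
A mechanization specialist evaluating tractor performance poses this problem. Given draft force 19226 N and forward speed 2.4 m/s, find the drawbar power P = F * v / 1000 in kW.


P = F * v / 1000
  = 19226 * 2.4 / 1000
  = 46142.40 / 1000
  = 46.14 kW


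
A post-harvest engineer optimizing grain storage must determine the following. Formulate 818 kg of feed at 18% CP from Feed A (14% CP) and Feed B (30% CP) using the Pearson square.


parts_A = CP_b - target = 30 - 18 = 12
parts_B = target - CP_a = 18 - 14 = 4
total_parts = 12 + 4 = 16
Feed A = 818 * 12 / 16 = 613.50 kg
Feed B = 818 * 4 / 16 = 204.50 kg

613.50 kg


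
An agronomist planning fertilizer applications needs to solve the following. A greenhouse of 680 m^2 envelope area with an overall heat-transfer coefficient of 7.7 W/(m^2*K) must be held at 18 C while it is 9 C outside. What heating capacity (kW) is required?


dT = 18 - (9) = 9 K
Q = U * A * dT
  = 7.7 * 680 * 9
  = 47124 W = 47.12 kW


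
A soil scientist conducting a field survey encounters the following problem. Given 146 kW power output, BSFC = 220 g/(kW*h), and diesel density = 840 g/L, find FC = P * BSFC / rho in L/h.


FC = P * BSFC / rho_fuel
   = 146 * 220 / 840
   = 32120 / 840
   = 38.24 L/h


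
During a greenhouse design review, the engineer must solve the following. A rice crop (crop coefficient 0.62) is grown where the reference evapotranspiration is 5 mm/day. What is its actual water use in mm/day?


ETc = Kc * ET0
    = 0.62 * 5
    = 3.10 mm/day


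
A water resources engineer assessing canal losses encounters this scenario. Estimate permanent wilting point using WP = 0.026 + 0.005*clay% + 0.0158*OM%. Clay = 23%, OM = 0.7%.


WP = 0.026 + 0.005*23 + 0.0158*0.7
   = 0.026 + 0.1150 + 0.0111
   = 0.1521


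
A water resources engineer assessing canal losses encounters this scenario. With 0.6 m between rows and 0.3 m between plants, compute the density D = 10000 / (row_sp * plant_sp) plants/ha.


D = 10000 / (row_sp * plant_sp)
  = 10000 / (0.6 * 0.3)
  = 10000 / 0.1800
  = 55555.56 plants/ha


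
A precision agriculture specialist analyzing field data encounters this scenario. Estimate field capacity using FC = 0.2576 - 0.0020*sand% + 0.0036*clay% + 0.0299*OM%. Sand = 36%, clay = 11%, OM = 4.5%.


FC = 0.2576 - 0.0020*36 + 0.0036*11 + 0.0299*4.5
   = 0.2576 - 0.0720 + 0.0396 + 0.1346
   = 0.3598


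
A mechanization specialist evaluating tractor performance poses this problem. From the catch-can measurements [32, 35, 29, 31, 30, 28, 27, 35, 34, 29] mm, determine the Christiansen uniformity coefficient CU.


xbar = 310 / 10 = 31
sum|xi - xbar| = 24
CU = 100 * (1 - 24 / (10 * 31))
   = 100 * (1 - 0.0774)
   = 92.26%


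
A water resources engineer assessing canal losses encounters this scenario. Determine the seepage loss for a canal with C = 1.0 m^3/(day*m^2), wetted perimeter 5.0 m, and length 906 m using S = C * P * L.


S = C * P * L
  = 1.0 * 5.0 * 906
  = 4530 m^3/day


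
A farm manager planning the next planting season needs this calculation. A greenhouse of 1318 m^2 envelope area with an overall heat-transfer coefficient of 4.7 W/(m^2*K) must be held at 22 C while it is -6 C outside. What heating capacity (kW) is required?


dT = 22 - (-6) = 28 K
Q = U * A * dT
  = 4.7 * 1318 * 28
  = 173448.80 W = 173.45 kW


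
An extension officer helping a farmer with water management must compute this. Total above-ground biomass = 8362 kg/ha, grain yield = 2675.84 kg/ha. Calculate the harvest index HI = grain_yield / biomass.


HI = grain_yield / biomass
   = 2675.84 / 8362
   = 0.32


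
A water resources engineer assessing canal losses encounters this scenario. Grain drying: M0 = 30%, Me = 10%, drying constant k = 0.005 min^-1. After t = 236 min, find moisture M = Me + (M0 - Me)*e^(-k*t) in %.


M = Me + (M0 - Me) * e^(-k*t)
  = 10 + (30 - 10) * e^(-0.005*236)
  = 10 + 20 * e^(-1.180)
  = 10 + 20 * 0.30728
  = 10 + 6.1456
  = 16.15%
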